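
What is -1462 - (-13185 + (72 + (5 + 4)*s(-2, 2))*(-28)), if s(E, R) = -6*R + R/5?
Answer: 54079/5 ≈ 10816.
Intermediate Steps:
s(E, R) = -29*R/5 (s(E, R) = -3*2*R + R*(⅕) = -3*2*R + R/5 = -6*R + R/5 = -29*R/5)
-1462 - (-13185 + (72 + (5 + 4)*s(-2, 2))*(-28)) = -1462 - (-13185 + (72 + (5 + 4)*(-29/5*2))*(-28)) = -1462 - (-13185 + (72 + 9*(-58/5))*(-28)) = -1462 - (-13185 + (72 - 522/5)*(-28)) = -1462 - (-13185 - 162/5*(-28)) = -1462 - (-13185 + 4536/5) = -1462 - 1*(-61389/5) = -1462 + 61389/5 = 54079/5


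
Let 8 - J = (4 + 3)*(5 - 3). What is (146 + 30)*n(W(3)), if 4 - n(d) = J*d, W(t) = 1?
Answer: 1760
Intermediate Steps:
J = -6 (J = 8 - (4 + 3)*(5 - 3) = 8 - 7*2 = 8 - 1*14 = 8 - 14 = -6)
n(d) = 4 + 6*d (n(d) = 4 - (-6)*d = 4 + 6*d)
(146 + 30)*n(W(3)) = (146 + 30)*(4 + 6*1) = 176*(4 + 6) = 176*10 = 1760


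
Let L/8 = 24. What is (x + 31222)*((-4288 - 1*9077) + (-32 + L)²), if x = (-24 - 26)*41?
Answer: 356919420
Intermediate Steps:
L = 192 (L = 8*24 = 192)
x = -2050 (x = -50*41 = -2050)
(x + 31222)*((-4288 - 1*9077) + (-32 + L)²) = (-2050 + 31222)*((-4288 - 1*9077) + (-32 + 192)²) = 29172*((-4288 - 9077) + 160²) = 29172*(-13365 + 25600) = 29172*12235 = 356919420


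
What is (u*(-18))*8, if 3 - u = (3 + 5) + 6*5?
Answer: 5040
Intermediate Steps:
u = -35 (u = 3 - ((3 + 5) + 6*5) = 3 - (8 + 30) = 3 - 1*38 = 3 - 38 = -35)
(u*(-18))*8 = -35*(-18)*8 = 630*8 = 5040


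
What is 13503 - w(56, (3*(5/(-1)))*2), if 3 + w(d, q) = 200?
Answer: 13306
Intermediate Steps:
w(d, q) = 197 (w(d, q) = -3 + 200 = 197)
13503 - w(56, (3*(5/(-1)))*2) = 13503 - 1*197 = 13503 - 197 = 13306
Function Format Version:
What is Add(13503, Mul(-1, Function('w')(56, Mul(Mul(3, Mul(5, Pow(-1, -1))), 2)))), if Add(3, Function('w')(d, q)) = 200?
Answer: 13306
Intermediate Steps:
Function('w')(d, q) = 197 (Function('w')(d, q) = Add(-3, 200) = 197)
Add(13503, Mul(-1, Function('w')(56, Mul(Mul(3, Mul(5, Pow(-1, -1))), 2)))) = Add(13503, Mul(-1, 197)) = Add(13503, -197) = 13306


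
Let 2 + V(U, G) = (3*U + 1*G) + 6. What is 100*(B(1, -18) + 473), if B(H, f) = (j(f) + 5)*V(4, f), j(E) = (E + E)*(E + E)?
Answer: -212900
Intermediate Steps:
j(E) = 4*E² (j(E) = (2*E)*(2*E) = 4*E²)
V(U, G) = 4 + G + 3*U (V(U, G) = -2 + ((3*U + 1*G) + 6) = -2 + ((3*U + G) + 6) = -2 + ((G + 3*U) + 6) = -2 + (6 + G + 3*U) = 4 + G + 3*U)
B(H, f) = (5 + 4*f²)*(16 + f) (B(H, f) = (4*f² + 5)*(4 + f + 3*4) = (5 + 4*f²)*(4 + f + 12) = (5 + 4*f²)*(16 + f))
100*(B(1, -18) + 473) = 100*((5 + 4*(-18)²)*(16 - 18) + 473) = 100*((5 + 4*324)*(-2) + 473) = 100*((5 + 1296)*(-2) + 473) = 100*(1301*(-2) + 473) = 100*(-2602 + 473) = 100*(-2129) = -212900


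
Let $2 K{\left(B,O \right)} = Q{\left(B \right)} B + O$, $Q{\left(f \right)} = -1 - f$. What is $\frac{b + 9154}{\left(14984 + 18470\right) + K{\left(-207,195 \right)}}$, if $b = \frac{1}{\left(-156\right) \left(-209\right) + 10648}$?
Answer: $\frac{395928809}{528993586} \approx 0.74846$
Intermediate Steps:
$b = \frac{1}{43252}$ ($b = \frac{1}{32604 + 10648} = \frac{1}{43252} \approx 2.312 \cdot 10^{-5}$)
$K{\left(B,O \right)} = \frac{O}{2} + \frac{B \left(-1 - B\right)}{2}$ ($K{\left(B,O \right)} = \frac{\left(-1 - B\right) B + O}{2} = \frac{B \left(-1 - B\right) + O}{2} = \frac{O + B \left(-1 - B\right)}{2} = \frac{O}{2} + \frac{B \left(-1 - B\right)}{2}$)
$\frac{b + 9154}{\left(14984 + 18470\right) + K{\left(-207,195 \right)}} = \frac{\frac{1}{43252} + 9154}{\left(14984 + 18470\right) + \left(\frac{1}{2} \cdot 195 - - \frac{207 \left(1 - 207\right)}{2}\right)} = \frac{395928809}{43252 \left(33454 + \left(\frac{195}{2} - \left(- \frac{207}{2}\right) \left(-206\right)\right)\right)} = \frac{395928809}{43252 \left(33454 + \left(\frac{195}{2} - 21321\right)\right)} = \frac{395928809}{43252 \left(33454 - \frac{42447}{2}\right)} = \frac{395928809}{43252 \cdot \frac{24461}{2}} = \frac{395928809}{43252} \cdot \frac{2}{24461} = \frac{395928809}{528993586}$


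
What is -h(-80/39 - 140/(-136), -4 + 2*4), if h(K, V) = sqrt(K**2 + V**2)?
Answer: -sqrt(29968441)/1326 ≈ -4.1285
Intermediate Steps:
-h(-80/39 - 140/(-136), -4 + 2*4) = -sqrt((-80/39 - 140/(-136))**2 + (-4 + 2*4)**2) = -sqrt((-80*1/39 - 140*(-1/136))**2 + (-4 + 8)**2) = -sqrt((-80/39 + 35/34)**2 + 4**2) = -sqrt((-1355/1326)**2 + 16) = -sqrt(1836025/1758276 + 16) = -sqrt(29968441/1758276) = -sqrt(29968441)/1326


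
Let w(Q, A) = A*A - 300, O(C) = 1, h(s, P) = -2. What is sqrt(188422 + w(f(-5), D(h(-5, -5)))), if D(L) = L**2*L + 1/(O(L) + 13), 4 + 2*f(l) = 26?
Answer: sqrt(36884233)/14 ≈ 433.80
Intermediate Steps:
f(l) = 11 (f(l) = -2 + (1/2)*26 = -2 + 13 = 11)
D(L) = 1/14 + L**3 (D(L) = L**2*L + 1/(1 + 13) = L**3 + 1/14 = 1/14 + L**3)
w(Q, A) = -300 + A**2 (w(Q, A) = A**2 - 300 = -300 + A**2)
sqrt(188422 + w(f(-5), D(h(-5, -5)))) = sqrt(188422 + (-300 + (1/14 + (-2)**3)**2)) = sqrt(188422 + (-300 + (1/14 - 8)**2)) = sqrt(188422 + (-300 + (-111/14)**2)) = sqrt(188422 + (-300 + 12321/196)) = sqrt(188422 - 46479/196) = sqrt(36884233/196) = sqrt(36884233)/14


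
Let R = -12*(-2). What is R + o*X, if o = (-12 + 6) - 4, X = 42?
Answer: -396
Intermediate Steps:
o = -10 (o = -6 - 4 = -10)
R = 24
R + o*X = 24 - 10*42 = 24 - 420 = -396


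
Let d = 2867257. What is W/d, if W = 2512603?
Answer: 2512603/2867257 ≈ 0.87631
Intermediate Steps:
W/d = 2512603/2867257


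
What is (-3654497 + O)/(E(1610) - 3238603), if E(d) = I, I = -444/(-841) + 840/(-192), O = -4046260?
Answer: 51810693096/21789346867 ≈ 2.3778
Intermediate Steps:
I = -25883/6728 (I = -444*(-1/841) + 840*(-1/192) = 444/841 - 35/8 = -25883/6728 ≈ -3.8471)
E(d) = -25883/6728
(-3654497 + O)/(E(1610) - 3238603) = (-3654497 - 4046260)/(-25883/6728 - 3238603) = -7700757/(-21789346867/6728) = -7700757*(-6728/21789346867) = 51810693096/21789346867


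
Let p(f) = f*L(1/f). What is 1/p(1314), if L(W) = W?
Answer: 1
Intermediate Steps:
p(f) = 1 (p(f) = f/f = 1)
1/p(1314) = 1/1 = 1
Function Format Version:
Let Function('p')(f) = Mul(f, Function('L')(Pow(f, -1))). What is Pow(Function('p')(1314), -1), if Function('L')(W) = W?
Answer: 1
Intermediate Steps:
Function('p')(f) = 1 (Function('p')(f) = Mul(f, Pow(f, -1)) = 1)
Pow(Function('p')(1314), -1) = Pow(1, -1) = 1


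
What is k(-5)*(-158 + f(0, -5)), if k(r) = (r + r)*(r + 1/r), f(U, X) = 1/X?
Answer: -41132/5 ≈ -8226.4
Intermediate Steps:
k(r) = 2*r*(r + 1/r) (k(r) = (2*r)*(r + 1/r) = 2*r*(r + 1/r))
k(-5)*(-158 + f(0, -5)) = (2 + 2*(-5)²)*(-158 + 1/(-5)) = (2 + 2*25)*(-158 - ⅕) = (2 + 50)*(-791/5) = 52*(-791/5) = -41132/5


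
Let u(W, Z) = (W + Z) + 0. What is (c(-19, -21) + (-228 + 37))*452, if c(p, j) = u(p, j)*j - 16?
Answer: 286116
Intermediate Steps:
u(W, Z) = W + Z
c(p, j) = -16 + j*(j + p) (c(p, j) = (p + j)*j - 16 = (j + p)*j - 16 = j*(j + p) - 16 = -16 + j*(j + p))
(c(-19, -21) + (-228 + 37))*452 = ((-16 - 21*(-21 - 19)) + (-228 + 37))*452 = ((-16 - 21*(-40)) - 191)*452 = ((-16 + 840) - 191)*452 = (824 - 191)*452 = 633*452 = 286116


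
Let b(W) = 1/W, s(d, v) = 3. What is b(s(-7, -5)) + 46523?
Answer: 139570/3 ≈ 46523.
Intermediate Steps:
b(s(-7, -5)) + 46523 = 1/3 + 46523 = ⅓ + 46523 = 139570/3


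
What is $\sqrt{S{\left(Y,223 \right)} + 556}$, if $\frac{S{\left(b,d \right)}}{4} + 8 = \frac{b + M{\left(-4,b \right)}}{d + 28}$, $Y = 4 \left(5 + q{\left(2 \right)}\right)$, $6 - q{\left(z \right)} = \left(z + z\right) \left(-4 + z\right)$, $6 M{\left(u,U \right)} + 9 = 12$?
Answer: $\frac{\sqrt{33089330}}{251} \approx 22.918$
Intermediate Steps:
$M{\left(u,U \right)} = \frac{1}{2}$ ($M{\left(u,U \right)} = - \frac{3}{2} + \frac{1}{6} \cdot 12 = - \frac{3}{2} + 2 = \frac{1}{2}$)
$q{\left(z \right)} = 6 - 2 z \left(-4 + z\right)$ ($q{\left(z \right)} = 6 - \left(z + z\right) \left(-4 + z\right) = 6 - 2 z \left(-4 + z\right)$)
$Y = 76$ ($Y = 4 \left(5 + \left(6 - 2 \cdot 2^{2} + 8 \cdot 2\right)\right) = 4 \left(5 + \left(6 - 8 + 16\right)\right) = 4 \left(5 + 14\right) = 4 \cdot 19 = 76$)
$S{\left(b,d \right)} = -32 + \frac{4 \left(\frac{1}{2} + b\right)}{28 + d}$ ($S{\left(b,d \right)} = -32 + 4 \frac{b + \frac{1}{2}}{d + 28} = -32 + 4 \frac{\frac{1}{2} + b}{28 + d} = -32 + \frac{4 \left(\frac{1}{2} + b\right)}{28 + d}$)
$\sqrt{S{\left(Y,223 \right)} + 556} = \sqrt{\frac{2 \left(-447 - 3568 + 2 \cdot 76\right)}{28 + 223} + 556} = \sqrt{\frac{2 \left(-447 - 3568 + 152\right)}{251} + 556} = \sqrt{2 \cdot \frac{1}{251} \left(-3863\right) + 556} = \sqrt{- \frac{7726}{251} + 556} = \sqrt{\frac{131830}{251}} = \frac{\sqrt{33089330}}{251}$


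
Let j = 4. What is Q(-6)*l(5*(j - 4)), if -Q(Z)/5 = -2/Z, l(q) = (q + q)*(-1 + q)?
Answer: 0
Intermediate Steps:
l(q) = 2*q*(-1 + q) (l(q) = (2*q)*(-1 + q) = 2*q*(-1 + q))
Q(Z) = 10/Z (Q(Z) = -(-10)/Z = 10/Z)
Q(-6)*l(5*(j - 4)) = (10/(-6))*(2*(5*(4 - 4))*(-1 + 5*(4 - 4))) = (10*(-⅙))*(2*(5*0)*(-1 + 5*0)) = -10*0*(-1 + 0)/3 = -10*0*(-1)/3 = -5/3*0 = 0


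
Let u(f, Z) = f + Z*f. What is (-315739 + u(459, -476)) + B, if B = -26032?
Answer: -559796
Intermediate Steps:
(-315739 + u(459, -476)) + B = (-315739 + 459*(1 - 476)) - 26032 = (-315739 + 459*(-475)) - 26032 = (-315739 - 218025) - 26032 = -533764 - 26032 = -559796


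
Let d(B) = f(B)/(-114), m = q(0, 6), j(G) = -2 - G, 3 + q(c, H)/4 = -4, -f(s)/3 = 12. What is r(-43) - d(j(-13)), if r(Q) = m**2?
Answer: 14890/19 ≈ 783.68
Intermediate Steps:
f(s) = -36 (f(s) = -3*12 = -36)
q(c, H) = -28 (q(c, H) = -12 + 4*(-4) = -12 - 16 = -28)
m = -28
r(Q) = 784 (r(Q) = (-28)**2 = 784)
d(B) = 6/19 (d(B) = -36/(-114) = -36*(-1/114) = 6/19)
r(-43) - d(j(-13)) = 784 - 1*6/19 = 784 - 6/19 = 14890/19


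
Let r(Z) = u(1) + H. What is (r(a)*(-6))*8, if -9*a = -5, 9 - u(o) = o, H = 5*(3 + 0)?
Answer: -1104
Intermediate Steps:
H = 15 (H = 5*3 = 15)
u(o) = 9 - o
a = 5/9 (a = -1/9*(-5) = 5/9 ≈ 0.55556)
r(Z) = 23 (r(Z) = (9 - 1*1) + 15 = (9 - 1) + 15 = 8 + 15 = 23)
(r(a)*(-6))*8 = (23*(-6))*8 = -138*8 = -1104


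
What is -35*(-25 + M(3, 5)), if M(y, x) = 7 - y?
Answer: 735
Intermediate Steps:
-35*(-25 + M(3, 5)) = -35*(-25 + (7 - 1*3)) = -35*(-25 + (7 - 3)) = -35*(-25 + 4) = -35*(-21) = 735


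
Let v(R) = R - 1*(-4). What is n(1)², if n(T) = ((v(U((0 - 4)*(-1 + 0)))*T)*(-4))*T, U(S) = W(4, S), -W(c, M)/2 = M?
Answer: 256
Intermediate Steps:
W(c, M) = -2*M
U(S) = -2*S
v(R) = 4 + R (v(R) = R + 4 = 4 + R)
n(T) = 16*T² (n(T) = (((4 - 2*(0 - 4)*(-1 + 0))*T)*(-4))*T = (((4 - (-8)*(-1))*T)*(-4))*T = (((4 - 2*4)*T)*(-4))*T = (((4 - 8)*T)*(-4))*T = (-4*T*(-4))*T = (16*T)*T = 16*T²)
n(1)² = (16*1²)² = (16*1)² = 16² = 256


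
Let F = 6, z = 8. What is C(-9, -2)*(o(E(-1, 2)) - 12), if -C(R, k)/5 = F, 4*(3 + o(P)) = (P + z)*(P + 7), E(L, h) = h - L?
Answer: -375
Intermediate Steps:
o(P) = -3 + (7 + P)*(8 + P)/4 (o(P) = -3 + ((P + 8)*(P + 7))/4 = -3 + ((8 + P)*(7 + P))/4 = -3 + ((7 + P)*(8 + P))/4 = -3 + (7 + P)*(8 + P)/4)
C(R, k) = -30 (C(R, k) = -5*6 = -30)
C(-9, -2)*(o(E(-1, 2)) - 12) = -30*((11 + (2 - 1*(-1))²/4 + 15*(2 - 1*(-1))/4) - 12) = -30*((11 + (2 + 1)²/4 + 15*(2 + 1)/4) - 12) = -30*((11 + (¼)*3² + (15/4)*3) - 12) = -30*((11 + (¼)*9 + 45/4) - 12) = -30*((11 + 9/4 + 45/4) - 12) = -30*(49/2 - 12) = -30*25/2 = -375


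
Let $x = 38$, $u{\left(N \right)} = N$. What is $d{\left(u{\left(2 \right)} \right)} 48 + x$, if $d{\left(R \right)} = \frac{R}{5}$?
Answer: $\frac{286}{5} \approx 57.2$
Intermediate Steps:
$d{\left(R \right)} = \frac{R}{5}$ ($d{\left(R \right)} = R \frac{1}{5} = \frac{R}{5}$)
$d{\left(u{\left(2 \right)} \right)} 48 + x = \frac{1}{5} \cdot 2 \cdot 48 + 38 = \frac{2}{5} \cdot 48 + 38 = \frac{96}{5} + 38 = \frac{286}{5}$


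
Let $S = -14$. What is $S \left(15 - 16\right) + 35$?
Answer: $49$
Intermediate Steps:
$S \left(15 - 16\right) + 35 = - 14 \left(15 - 16\right) + 35 = \left(-14\right) \left(-1\right) + 35 = 14 + 35 = 49$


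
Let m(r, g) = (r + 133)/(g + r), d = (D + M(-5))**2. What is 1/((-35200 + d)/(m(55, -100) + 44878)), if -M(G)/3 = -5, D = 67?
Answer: -1009661/640710 ≈ -1.5758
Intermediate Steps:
M(G) = 15 (M(G) = -3*(-5) = 15)
d = 6724 (d = (67 + 15)**2 = 82**2 = 6724)
m(r, g) = (133 + r)/(g + r)
1/((-35200 + d)/(m(55, -100) + 44878)) = 1/((-35200 + 6724)/((133 + 55)/(-100 + 55) + 44878)) = 1/(-28476/(188/(-45) + 44878)) = 1/(-28476/(-1/45*188 + 44878)) = 1/(-28476/(-188/45 + 44878)) = 1/(-28476/2019322/45) = 1/(-28476*45/2019322) = 1/(-640710/1009661) = -1009661/640710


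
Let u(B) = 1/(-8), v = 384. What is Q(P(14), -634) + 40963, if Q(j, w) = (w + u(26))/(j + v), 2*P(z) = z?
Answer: 128127191/3128 ≈ 40961.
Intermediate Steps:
P(z) = z/2
u(B) = -⅛
Q(j, w) = (-⅛ + w)/(384 + j) (Q(j, w) = (w - ⅛)/(j + 384) = (-⅛ + w)/(384 + j))
Q(P(14), -634) + 40963 = (-⅛ - 634)/(384 + (½)*14) + 40963 = -5073/8/(384 + 7) + 40963 = -5073/8/391 + 40963 = (1/391)*(-5073/8) + 40963 = -5073/3128 + 40963 = 128127191/3128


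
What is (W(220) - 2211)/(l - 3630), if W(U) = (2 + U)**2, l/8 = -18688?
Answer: -47073/153134 ≈ -0.30740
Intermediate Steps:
l = -149504 (l = 8*(-18688) = -149504)
(W(220) - 2211)/(l - 3630) = ((2 + 220)**2 - 2211)/(-149504 - 3630) = (222**2 - 2211)/(-153134) = (49284 - 2211)*(-1/153134) = 47073*(-1/153134) = -47073/153134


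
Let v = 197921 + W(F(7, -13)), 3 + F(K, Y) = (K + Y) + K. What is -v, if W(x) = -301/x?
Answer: -396143/2 ≈ -1.9807e+5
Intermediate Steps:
F(K, Y) = -3 + Y + 2*K (F(K, Y) = -3 + ((K + Y) + K) = -3 + (Y + 2*K) = -3 + Y + 2*K)
v = 396143/2 (v = 197921 - 301/(-3 - 13 + 2*7) = 197921 - 301/(-3 - 13 + 14) = 197921 - 301/(-2) = 197921 - 301*(-½) = 197921 + 301/2 = 396143/2 ≈ 1.9807e+5)
-v = -1*396143/2 = -396143/2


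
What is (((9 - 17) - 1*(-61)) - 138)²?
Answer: 7225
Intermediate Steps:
(((9 - 17) - 1*(-61)) - 138)² = ((-8 + 61) - 138)² = (53 - 138)² = (-85)² = 7225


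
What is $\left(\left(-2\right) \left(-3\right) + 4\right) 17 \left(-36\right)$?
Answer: $-6120$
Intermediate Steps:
$\left(\left(-2\right) \left(-3\right) + 4\right) 17 \left(-36\right) = \left(6 + 4\right) 17 \left(-36\right) = 10 \cdot 17 \left(-36\right) = 170 \left(-36\right) = -6120$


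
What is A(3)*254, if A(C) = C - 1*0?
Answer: 762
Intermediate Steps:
A(C) = C (A(C) = C + 0 = C)
A(3)*254 = 3*254 = 762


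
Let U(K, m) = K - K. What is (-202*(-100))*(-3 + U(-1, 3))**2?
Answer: 181800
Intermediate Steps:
U(K, m) = 0
(-202*(-100))*(-3 + U(-1, 3))**2 = (-202*(-100))*(-3 + 0)**2 = 20200*(-3)**2 = 20200*9 = 181800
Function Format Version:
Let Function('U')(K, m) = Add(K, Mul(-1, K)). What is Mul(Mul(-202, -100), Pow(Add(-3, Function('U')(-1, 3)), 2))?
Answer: 181800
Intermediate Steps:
Function('U')(K, m) = 0
Mul(Mul(-202, -100), Pow(Add(-3, Function('U')(-1, 3)), 2)) = Mul(Mul(-202, -100), Pow(Add(-3, 0), 2)) = Mul(20200, Pow(-3, 2)) = Mul(20200, 9) = 181800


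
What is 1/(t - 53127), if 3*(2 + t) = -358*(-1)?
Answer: -3/159029 ≈ -1.8864e-5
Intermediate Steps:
t = 352/3 (t = -2 + (-358*(-1))/3 = -2 + (⅓)*358 = -2 + 358/3 = 352/3 ≈ 117.33)
1/(t - 53127) = 1/(352/3 - 53127) = 1/(-159029/3) = -3/159029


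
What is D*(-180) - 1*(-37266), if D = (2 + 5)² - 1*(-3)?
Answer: 27906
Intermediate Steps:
D = 52 (D = 7² + 3 = 49 + 3 = 52)
D*(-180) - 1*(-37266) = 52*(-180) - 1*(-37266) = -9360 + 37266 = 27906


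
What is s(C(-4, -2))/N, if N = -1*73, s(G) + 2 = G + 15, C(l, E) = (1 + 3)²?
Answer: -29/73 ≈ -0.39726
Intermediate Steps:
C(l, E) = 16 (C(l, E) = 4² = 16)
s(G) = 13 + G (s(G) = -2 + (G + 15) = -2 + (15 + G) = 13 + G)
N = -73
s(C(-4, -2))/N = (13 + 16)/(-73) = 29*(-1/73) = -29/73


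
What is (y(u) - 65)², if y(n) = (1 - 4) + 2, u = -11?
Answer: 4356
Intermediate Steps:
y(n) = -1 (y(n) = -3 + 2 = -1)
(y(u) - 65)² = (-1 - 65)² = (-66)² = 4356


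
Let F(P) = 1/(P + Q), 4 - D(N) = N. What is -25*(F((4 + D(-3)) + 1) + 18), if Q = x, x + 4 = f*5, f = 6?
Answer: -17125/38 ≈ -450.66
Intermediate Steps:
D(N) = 4 - N
x = 26 (x = -4 + 6*5 = -4 + 30 = 26)
Q = 26
F(P) = 1/(26 + P) (F(P) = 1/(P + 26) = 1/(26 + P))
-25*(F((4 + D(-3)) + 1) + 18) = -25*(1/(26 + ((4 + (4 - 1*(-3))) + 1)) + 18) = -25*(1/(26 + ((4 + (4 + 3)) + 1)) + 18) = -25*(1/(26 + ((4 + 7) + 1)) + 18) = -25*(1/(26 + (11 + 1)) + 18) = -25*(1/(26 + 12) + 18) = -25*(1/38 + 18) = -25*685/38 = -17125/38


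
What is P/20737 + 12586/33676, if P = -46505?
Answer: -652553249/349169606 ≈ -1.8689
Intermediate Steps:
P/20737 + 12586/33676 = -46505/20737 + 12586/33676 = -46505*1/20737 + 12586*(1/33676) = -46505/20737 + 6293/16838 = -652553249/349169606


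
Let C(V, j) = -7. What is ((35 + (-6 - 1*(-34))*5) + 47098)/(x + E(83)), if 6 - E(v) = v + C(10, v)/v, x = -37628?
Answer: -3923659/3129508 ≈ -1.2538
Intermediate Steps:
E(v) = 6 - v + 7/v (E(v) = 6 - (v - 7/v) = 6 + (-v + 7/v) = 6 - v + 7/v)
((35 + (-6 - 1*(-34))*5) + 47098)/(x + E(83)) = ((35 + (-6 - 1*(-34))*5) + 47098)/(-37628 + (6 - 1*83 + 7/83)) = ((35 + (-6 + 34)*5) + 47098)/(-37628 + (6 - 83 + 7*(1/83))) = ((35 + 28*5) + 47098)/(-37628 + (6 - 83 + 7/83)) = ((35 + 140) + 47098)/(-37628 - 6384/83) = (175 + 47098)/(-3129508/83) = 47273*(-83/3129508) = -3923659/3129508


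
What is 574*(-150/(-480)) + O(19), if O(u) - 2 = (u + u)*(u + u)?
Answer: 13003/8 ≈ 1625.4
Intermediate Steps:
O(u) = 2 + 4*u**2 (O(u) = 2 + (u + u)*(u + u) = 2 + (2*u)*(2*u) = 2 + 4*u**2)
574*(-150/(-480)) + O(19) = 574*(-150/(-480)) + (2 + 4*19**2) = 574*(-150*(-1/480)) + (2 + 4*361) = 574*(5/16) + (2 + 1444) = 1435/8 + 1446 = 13003/8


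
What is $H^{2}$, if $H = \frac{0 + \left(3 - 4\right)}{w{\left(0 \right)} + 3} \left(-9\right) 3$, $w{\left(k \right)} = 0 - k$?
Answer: $81$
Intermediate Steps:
$w{\left(k \right)} = - k$
$H = 9$ ($H = \frac{0 + \left(3 - 4\right)}{\left(-1\right) 0 + 3} \left(-9\right) 3 = \frac{0 + \left(3 - 4\right)}{0 + 3} \left(-9\right) 3 = \frac{0 - 1}{3} \left(-9\right) 3 = \left(-1\right) \frac{1}{3} \left(-9\right) 3 = \left(- \frac{1}{3}\right) \left(-9\right) 3 = 3 \cdot 3 = 9$)
$H^{2} = 9^{2} = 81$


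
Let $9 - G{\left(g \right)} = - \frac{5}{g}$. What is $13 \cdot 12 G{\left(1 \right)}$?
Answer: $2184$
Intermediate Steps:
$G{\left(g \right)} = 9 + \frac{5}{g}$ ($G{\left(g \right)} = 9 - - \frac{5}{g} = 9 + \frac{5}{g}$)
$13 \cdot 12 G{\left(1 \right)} = 13 \cdot 12 \left(9 + \frac{5}{1}\right) = 156 \left(9 + 5 \cdot 1\right) = 156 \left(9 + 5\right) = 156 \cdot 14 = 2184$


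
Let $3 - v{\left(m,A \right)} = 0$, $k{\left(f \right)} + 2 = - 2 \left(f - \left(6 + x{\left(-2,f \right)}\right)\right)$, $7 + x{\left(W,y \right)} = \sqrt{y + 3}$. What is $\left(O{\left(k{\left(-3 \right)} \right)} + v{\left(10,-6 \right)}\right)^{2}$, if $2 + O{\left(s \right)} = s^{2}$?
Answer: $25$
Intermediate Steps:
$x{\left(W,y \right)} = -7 + \sqrt{3 + y}$ ($x{\left(W,y \right)} = -7 + \sqrt{y + 3} = -7 + \sqrt{3 + y}$)
$k{\left(f \right)} = -4 - 2 f + 2 \sqrt{3 + f}$ ($k{\left(f \right)} = -2 - 2 \left(f - \left(6 + \left(-7 + \sqrt{3 + f}\right)\right)\right) = -2 - 2 \left(f - \left(-1 + \sqrt{3 + f}\right)\right) = -2 - 2 \left(1 + f - \sqrt{3 + f}\right) = -2 - \left(2 - 2 \sqrt{3 + f} + 2 f\right) = -4 - 2 f + 2 \sqrt{3 + f}$)
$O{\left(s \right)} = -2 + s^{2}$
$v{\left(m,A \right)} = 3$ ($v{\left(m,A \right)} = 3 - 0 = 3 + 0 = 3$)
$\left(O{\left(k{\left(-3 \right)} \right)} + v{\left(10,-6 \right)}\right)^{2} = \left(\left(-2 + \left(-4 - -6 + 2 \sqrt{3 - 3}\right)^{2}\right) + 3\right)^{2} = \left(\left(-2 + \left(-4 + 6 + 2 \sqrt{0}\right)^{2}\right) + 3\right)^{2} = \left(\left(-2 + \left(-4 + 6 + 2 \cdot 0\right)^{2}\right) + 3\right)^{2} = \left(\left(-2 + \left(-4 + 6 + 0\right)^{2}\right) + 3\right)^{2} = \left(\left(-2 + 2^{2}\right) + 3\right)^{2} = \left(\left(-2 + 4\right) + 3\right)^{2} = \left(2 + 3\right)^{2} = 5^{2} = 25$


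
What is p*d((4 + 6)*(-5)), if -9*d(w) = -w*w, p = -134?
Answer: -335000/9 ≈ -37222.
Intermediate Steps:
d(w) = w²/9 (d(w) = -(-1)*w*w/9 = -(-1)*w²/9 = w²/9)
p*d((4 + 6)*(-5)) = -134*((4 + 6)*(-5))²/9 = -134*(10*(-5))²/9 = -134*(-50)²/9 = -134*2500/9 = -335000/9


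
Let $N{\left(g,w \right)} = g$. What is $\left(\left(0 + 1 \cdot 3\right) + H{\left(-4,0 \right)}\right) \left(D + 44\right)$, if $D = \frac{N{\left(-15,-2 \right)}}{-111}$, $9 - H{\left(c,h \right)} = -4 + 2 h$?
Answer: $\frac{26128}{37} \approx 706.16$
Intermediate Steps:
$H{\left(c,h \right)} = 13 - 2 h$ ($H{\left(c,h \right)} = 9 - \left(-4 + 2 h\right) = 13 - 2 h$)
$D = \frac{5}{37}$ ($D = - \frac{15}{-111} = \left(-15\right) \left(- \frac{1}{111}\right) = \frac{5}{37} \approx 0.13514$)
$\left(\left(0 + 1 \cdot 3\right) + H{\left(-4,0 \right)}\right) \left(D + 44\right) = \left(\left(0 + 1 \cdot 3\right) + \left(13 - 0\right)\right) \left(\frac{5}{37} + 44\right) = \left(\left(0 + 3\right) + \left(13 + 0\right)\right) \frac{1633}{37} = \left(3 + 13\right) \frac{1633}{37} = 16 \cdot \frac{1633}{37} = \frac{26128}{37}$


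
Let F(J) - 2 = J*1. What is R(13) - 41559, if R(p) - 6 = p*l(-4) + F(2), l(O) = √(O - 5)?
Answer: -41549 + 39*I ≈ -41549.0 + 39.0*I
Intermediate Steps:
F(J) = 2 + J (F(J) = 2 + J*1 = 2 + J)
l(O) = √(-5 + O)
R(p) = 10 + 3*I*p (R(p) = 6 + (p*√(-5 - 4) + (2 + 2)) = 6 + (p*√(-9) + 4) = 6 + (p*(3*I) + 4) = 6 + (3*I*p + 4) = 6 + (4 + 3*I*p) = 10 + 3*I*p)
R(13) - 41559 = (10 + 3*I*13) - 41559 = (10 + 39*I) - 41559 = -41549 + 39*I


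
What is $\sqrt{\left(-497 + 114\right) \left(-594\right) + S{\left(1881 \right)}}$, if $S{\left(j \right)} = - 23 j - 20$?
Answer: $\sqrt{184219} \approx 429.21$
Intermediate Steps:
$S{\left(j \right)} = -20 - 23 j$
$\sqrt{\left(-497 + 114\right) \left(-594\right) + S{\left(1881 \right)}} = \sqrt{\left(-497 + 114\right) \left(-594\right) - 43283} = \sqrt{\left(-383\right) \left(-594\right) - 43283} = \sqrt{227502 - 43283} = \sqrt{184219}$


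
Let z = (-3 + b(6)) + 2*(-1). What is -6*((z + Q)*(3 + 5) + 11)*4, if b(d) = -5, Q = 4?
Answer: 888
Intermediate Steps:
z = -10 (z = (-3 - 5) + 2*(-1) = -8 - 2 = -10)
-6*((z + Q)*(3 + 5) + 11)*4 = -6*((-10 + 4)*(3 + 5) + 11)*4 = -6*(-6*8 + 11)*4 = -6*(-48 + 11)*4 = -6*(-37)*4 = 222*4 = 888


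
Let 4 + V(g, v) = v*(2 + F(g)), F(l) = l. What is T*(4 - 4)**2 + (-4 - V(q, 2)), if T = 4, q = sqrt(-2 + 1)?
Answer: -4 - 2*I ≈ -4.0 - 2.0*I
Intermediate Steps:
q = I (q = sqrt(-1) = I ≈ 1.0*I)
V(g, v) = -4 + v*(2 + g)
T*(4 - 4)**2 + (-4 - V(q, 2)) = 4*(4 - 4)**2 + (-4 - (-4 + 2*2 + I*2)) = 4*0**2 + (-4 - (-4 + 4 + 2*I)) = 4*0 + (-4 - 2*I) = 0 + (-4 - 2*I) = -4 - 2*I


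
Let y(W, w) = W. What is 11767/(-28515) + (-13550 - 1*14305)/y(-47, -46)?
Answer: 793732276/1340205 ≈ 592.25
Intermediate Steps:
11767/(-28515) + (-13550 - 1*14305)/y(-47, -46) = 11767/(-28515) + (-13550 - 1*14305)/(-47) = 11767*(-1/28515) + (-13550 - 14305)*(-1/47) = -11767/28515 - 27855*(-1/47) = -11767/28515 + 27855/47 = 793732276/1340205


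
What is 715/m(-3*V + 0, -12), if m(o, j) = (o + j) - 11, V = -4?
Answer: -65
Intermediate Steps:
m(o, j) = -11 + j + o (m(o, j) = (j + o) - 11 = -11 + j + o)
715/m(-3*V + 0, -12) = 715/(-11 - 12 + (-3*(-4) + 0)) = 715/(-11 - 12 + (12 + 0)) = 715/(-11 - 12 + 12) = 715/(-11) = 715*(-1/11) = -65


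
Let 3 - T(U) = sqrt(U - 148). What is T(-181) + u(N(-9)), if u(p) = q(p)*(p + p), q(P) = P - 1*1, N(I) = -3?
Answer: 27 - I*sqrt(329) ≈ 27.0 - 18.138*I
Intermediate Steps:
q(P) = -1 + P (q(P) = P - 1 = -1 + P)
u(p) = 2*p*(-1 + p) (u(p) = (-1 + p)*(p + p) = (-1 + p)*(2*p) = 2*p*(-1 + p))
T(U) = 3 - sqrt(-148 + U) (T(U) = 3 - sqrt(U - 148) = 3 - sqrt(-148 + U))
T(-181) + u(N(-9)) = (3 - sqrt(-148 - 181)) + 2*(-3)*(-1 - 3) = (3 - sqrt(-329)) + 2*(-3)*(-4) = (3 - I*sqrt(329)) + 24 = 27 - I*sqrt(329)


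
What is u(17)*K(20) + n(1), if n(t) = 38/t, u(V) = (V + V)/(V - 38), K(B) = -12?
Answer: 402/7 ≈ 57.429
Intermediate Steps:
u(V) = 2*V/(-38 + V) (u(V) = (2*V)/(-38 + V) = 2*V/(-38 + V))
u(17)*K(20) + n(1) = (2*17/(-38 + 17))*(-12) + 38/1 = (2*17/(-21))*(-12) + 38*1 = (2*17*(-1/21))*(-12) + 38 = -34/21*(-12) + 38 = 136/7 + 38 = 402/7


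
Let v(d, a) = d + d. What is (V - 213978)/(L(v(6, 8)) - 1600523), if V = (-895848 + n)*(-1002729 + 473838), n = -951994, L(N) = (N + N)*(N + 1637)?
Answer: -977306789244/1560947 ≈ -6.2610e+5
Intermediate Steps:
v(d, a) = 2*d
L(N) = 2*N*(1637 + N) (L(N) = (2*N)*(1637 + N) = 2*N*(1637 + N))
V = 977307003222 (V = (-895848 - 951994)*(-1002729 + 473838) = -1847842*(-528891) = 977307003222)
(V - 213978)/(L(v(6, 8)) - 1600523) = (977307003222 - 213978)/(2*(2*6)*(1637 + 2*6) - 1600523) = 977306789244/(2*12*(1637 + 12) - 1600523) = 977306789244/(2*12*1649 - 1600523) = 977306789244/(39576 - 1600523) = 977306789244/(-1560947) = 977306789244*(-1/1560947) = -977306789244/1560947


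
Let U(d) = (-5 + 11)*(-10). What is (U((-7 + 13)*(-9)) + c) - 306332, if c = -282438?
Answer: -588830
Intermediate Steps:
U(d) = -60 (U(d) = 6*(-10) = -60)
(U((-7 + 13)*(-9)) + c) - 306332 = (-60 - 282438) - 306332 = -282498 - 306332 = -588830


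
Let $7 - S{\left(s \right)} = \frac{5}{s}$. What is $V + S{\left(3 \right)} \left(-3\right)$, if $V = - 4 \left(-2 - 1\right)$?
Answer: $-4$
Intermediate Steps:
$S{\left(s \right)} = 7 - \frac{5}{s}$
$V = 12$ ($V = \left(-4\right) \left(-3\right) = 12$)
$V + S{\left(3 \right)} \left(-3\right) = 12 + \left(7 - \frac{5}{3}\right) \left(-3\right) = 12 + \frac{16}{3} \left(-3\right) = 12 - 16 = -4$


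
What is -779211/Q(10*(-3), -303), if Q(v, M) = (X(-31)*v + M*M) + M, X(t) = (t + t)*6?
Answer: -259737/34222 ≈ -7.5898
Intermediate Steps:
X(t) = 12*t (X(t) = (2*t)*6 = 12*t)
Q(v, M) = M + M² - 372*v (Q(v, M) = ((12*(-31))*v + M*M) + M = (-372*v + M²) + M = (M² - 372*v) + M = M + M² - 372*v)
-779211/Q(10*(-3), -303) = -779211/(-303 + (-303)² - 3720*(-3)) = -779211/(-303 + 91809 - 372*(-30)) = -779211/(-303 + 91809 + 11160) = -779211/102666 = -779211*1/102666 = -259737/34222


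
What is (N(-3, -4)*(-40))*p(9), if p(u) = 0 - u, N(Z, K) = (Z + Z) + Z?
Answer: -3240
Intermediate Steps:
N(Z, K) = 3*Z (N(Z, K) = 2*Z + Z = 3*Z)
p(u) = -u
(N(-3, -4)*(-40))*p(9) = ((3*(-3))*(-40))*(-1*9) = -9*(-40)*(-9) = 360*(-9) = -3240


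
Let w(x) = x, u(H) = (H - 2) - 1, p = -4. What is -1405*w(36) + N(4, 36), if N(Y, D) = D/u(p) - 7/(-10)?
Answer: -3540911/70 ≈ -50584.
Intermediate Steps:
u(H) = -3 + H (u(H) = (-2 + H) - 1 = -3 + H)
N(Y, D) = 7/10 - D/7 (N(Y, D) = D/(-3 - 4) - 7/(-10) = D/(-7) - 7*(-1/10) = D*(-1/7) + 7/10 = -D/7 + 7/10 = 7/10 - D/7)
-1405*w(36) + N(4, 36) = -1405*36 + (7/10 - 1/7*36) = -50580 + (7/10 - 36/7) = -50580 - 311/70 = -3540911/70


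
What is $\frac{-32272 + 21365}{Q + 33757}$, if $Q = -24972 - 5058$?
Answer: $- \frac{10907}{3727} \approx -2.9265$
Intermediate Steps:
$Q = -30030$ ($Q = -24972 - 5058 = -30030$)
$\frac{-32272 + 21365}{Q + 33757} = \frac{-32272 + 21365}{-30030 + 33757} = - \frac{10907}{3727}$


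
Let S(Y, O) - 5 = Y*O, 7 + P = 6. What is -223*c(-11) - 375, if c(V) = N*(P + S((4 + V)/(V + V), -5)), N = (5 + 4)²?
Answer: -965589/22 ≈ -43890.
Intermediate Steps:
P = -1 (P = -7 + 6 = -1)
N = 81 (N = 9² = 81)
S(Y, O) = 5 + O*Y (S(Y, O) = 5 + Y*O = 5 + O*Y)
c(V) = 324 - 405*(4 + V)/(2*V) (c(V) = 81*(-1 + (5 - 5*(4 + V)/(V + V))) = 81*(-1 + (5 - 5*(4 + V)/(2*V))) = 81*(4 - 5*(4 + V)/(2*V)) = 324 - 405*(4 + V)/(2*V))
-223*c(-11) - 375 = -223*(243/2 - 810/(-11)) - 375 = -223*(243/2 - 810*(-1/11)) - 375 = -223*(243/2 + 810/11) - 375 = -223*4293/22 - 375 = -957339/22 - 375 = -965589/22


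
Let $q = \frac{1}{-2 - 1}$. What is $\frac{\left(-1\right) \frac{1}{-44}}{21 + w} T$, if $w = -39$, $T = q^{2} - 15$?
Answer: $\frac{67}{3564} \approx 0.018799$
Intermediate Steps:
$q = - \frac{1}{3}$ ($q = \frac{1}{-3} = - \frac{1}{3} \approx -0.33333$)
$T = - \frac{134}{9}$ ($T = \left(- \frac{1}{3}\right)^{2} - 15 = \frac{1}{9} - 15 = - \frac{134}{9} \approx -14.889$)
$\frac{\left(-1\right) \frac{1}{-44}}{21 + w} T = \frac{\left(-1\right) \frac{1}{-44}}{21 - 39} \left(- \frac{134}{9}\right) = \frac{\left(-1\right) \left(- \frac{1}{44}\right)}{-18} \left(- \frac{134}{9}\right) = \left(- \frac{1}{18}\right) \frac{1}{44} \left(- \frac{134}{9}\right) = \left(- \frac{1}{792}\right) \left(- \frac{134}{9}\right) = \frac{67}{3564}$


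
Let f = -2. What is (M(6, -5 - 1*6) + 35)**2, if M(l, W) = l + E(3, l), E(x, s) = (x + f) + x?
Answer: 2025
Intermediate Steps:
E(x, s) = -2 + 2*x (E(x, s) = (x - 2) + x = (-2 + x) + x = -2 + 2*x)
M(l, W) = 4 + l (M(l, W) = l + (-2 + 2*3) = l + (-2 + 6) = l + 4 = 4 + l)
(M(6, -5 - 1*6) + 35)**2 = ((4 + 6) + 35)**2 = (10 + 35)**2 = 45**2 = 2025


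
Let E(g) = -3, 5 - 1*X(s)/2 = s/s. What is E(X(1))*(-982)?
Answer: 2946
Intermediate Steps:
X(s) = 8 (X(s) = 10 - 2*s/s = 10 - 2*1 = 10 - 2 = 8)
E(X(1))*(-982) = -3*(-982) = 2946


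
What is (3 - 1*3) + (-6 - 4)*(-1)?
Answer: 10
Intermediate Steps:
(3 - 1*3) + (-6 - 4)*(-1) = (3 - 3) - 10*(-1) = 0 + 10 = 10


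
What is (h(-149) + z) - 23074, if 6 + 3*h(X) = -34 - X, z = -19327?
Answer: -127094/3 ≈ -42365.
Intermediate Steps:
h(X) = -40/3 - X/3 (h(X) = -2 + (-34 - X)/3 = -2 + (-34/3 - X/3) = -40/3 - X/3)
(h(-149) + z) - 23074 = ((-40/3 - 1/3*(-149)) - 19327) - 23074 = ((-40/3 + 149/3) - 19327) - 23074 = (109/3 - 19327) - 23074 = -57872/3 - 23074 = -127094/3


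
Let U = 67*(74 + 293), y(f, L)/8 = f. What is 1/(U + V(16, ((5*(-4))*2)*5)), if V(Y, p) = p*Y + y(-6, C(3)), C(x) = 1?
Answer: 1/21341 ≈ 4.6858e-5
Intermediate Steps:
y(f, L) = 8*f
V(Y, p) = -48 + Y*p (V(Y, p) = p*Y + 8*(-6) = Y*p - 48 = -48 + Y*p)
U = 24589 (U = 67*367 = 24589)
1/(U + V(16, ((5*(-4))*2)*5)) = 1/(24589 + (-48 + 16*(((5*(-4))*2)*5))) = 1/(24589 + (-48 + 16*(-20*2*5))) = 1/(24589 + (-48 + 16*(-40*5))) = 1/(24589 + (-48 + 16*(-200))) = 1/(24589 + (-48 - 3200)) = 1/(24589 - 3248) = 1/21341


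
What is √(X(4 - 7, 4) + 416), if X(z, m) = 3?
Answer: √419 ≈ 20.469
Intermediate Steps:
√(X(4 - 7, 4) + 416) = √(3 + 416) = √419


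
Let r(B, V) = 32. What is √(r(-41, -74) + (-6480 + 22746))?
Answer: √16298 ≈ 127.66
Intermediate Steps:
√(r(-41, -74) + (-6480 + 22746)) = √(32 + (-6480 + 22746)) = √(32 + 16266) = √16298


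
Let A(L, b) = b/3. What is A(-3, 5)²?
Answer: 25/9 ≈ 2.7778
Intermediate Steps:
A(L, b) = b/3 (A(L, b) = b*(⅓) = b/3)
A(-3, 5)² = ((⅓)*5)² = (5/3)² = 25/9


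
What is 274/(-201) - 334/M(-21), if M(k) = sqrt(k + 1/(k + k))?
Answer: -274/201 + 334*I*sqrt(37086)/883 ≈ -1.3632 + 72.844*I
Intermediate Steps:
M(k) = sqrt(k + 1/(2*k))
274/(-201) - 334/M(-21) = 274/(-201) - 334*2/sqrt(2/(-21) + 4*(-21)) = 274*(-1/201) - 334*2/sqrt(2*(-1/21) - 84) = -274/201 - 334*2/sqrt(-2/21 - 84) = -274/201 - 334*(-I*sqrt(37086)/883) = -274/201 - (-334)*I*sqrt(37086)/883 = -274/201 + 334*I*sqrt(37086)/883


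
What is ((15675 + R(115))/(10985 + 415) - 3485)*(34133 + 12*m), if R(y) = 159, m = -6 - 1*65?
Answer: -220282312941/1900 ≈ -1.1594e+8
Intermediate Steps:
m = -71 (m = -6 - 65 = -71)
((15675 + R(115))/(10985 + 415) - 3485)*(34133 + 12*m) = ((15675 + 159)/(10985 + 415) - 3485)*(34133 + 12*(-71)) = (15834/11400 - 3485)*(34133 - 852) = (15834*(1/11400) - 3485)*33281 = (2639/1900 - 3485)*33281 = -6618861/1900*33281 = -220282312941/1900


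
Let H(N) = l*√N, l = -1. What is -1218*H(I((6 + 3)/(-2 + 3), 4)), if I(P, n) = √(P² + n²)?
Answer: 1218*97^(¼) ≈ 3822.4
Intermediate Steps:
H(N) = -√N
-1218*H(I((6 + 3)/(-2 + 3), 4)) = -(-1218)*√(√(((6 + 3)/(-2 + 3))² + 4²)) = -(-1218)*√(√((9/1)² + 16)) = -(-1218)*√(√((9*1)² + 16)) = -(-1218)*√(√(9² + 16)) = -(-1218)*√(√(81 + 16)) = -(-1218)*√(√97) = -(-1218)*97^(¼) = 1218*97^(¼)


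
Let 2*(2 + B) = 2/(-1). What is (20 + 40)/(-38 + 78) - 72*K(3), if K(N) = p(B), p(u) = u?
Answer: 435/2 ≈ 217.50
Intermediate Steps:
B = -3 (B = -2 + (2/(-1))/2 = -2 + (2*(-1))/2 = -2 + (1/2)*(-2) = -2 - 1 = -3)
K(N) = -3
(20 + 40)/(-38 + 78) - 72*K(3) = (20 + 40)/(-38 + 78) - 72*(-3) = 60/40 + 216 = 60*(1/40) + 216 = 3/2 + 216 = 435/2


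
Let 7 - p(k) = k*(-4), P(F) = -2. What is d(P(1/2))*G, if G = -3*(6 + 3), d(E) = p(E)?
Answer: 27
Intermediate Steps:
p(k) = 7 + 4*k (p(k) = 7 - k*(-4) = 7 - (-4)*k = 7 + 4*k)
d(E) = 7 + 4*E
G = -27 (G = -3*9 = -27)
d(P(1/2))*G = (7 + 4*(-2))*(-27) = (7 - 8)*(-27) = -1*(-27) = 27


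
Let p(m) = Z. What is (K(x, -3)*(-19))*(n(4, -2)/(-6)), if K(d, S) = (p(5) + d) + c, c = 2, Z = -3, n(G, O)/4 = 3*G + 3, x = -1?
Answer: -380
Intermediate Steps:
n(G, O) = 12 + 12*G (n(G, O) = 4*(3*G + 3) = 4*(3 + 3*G) = 12 + 12*G)
p(m) = -3
K(d, S) = -1 + d (K(d, S) = (-3 + d) + 2 = -1 + d)
(K(x, -3)*(-19))*(n(4, -2)/(-6)) = ((-1 - 1)*(-19))*((12 + 12*4)/(-6)) = (-2*(-19))*((12 + 48)*(-⅙)) = 38*(60*(-⅙)) = 38*(-10) = -380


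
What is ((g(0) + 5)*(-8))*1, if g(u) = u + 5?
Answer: -80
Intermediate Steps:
g(u) = 5 + u
((g(0) + 5)*(-8))*1 = (((5 + 0) + 5)*(-8))*1 = ((5 + 5)*(-8))*1 = (10*(-8))*1 = -80*1 = -80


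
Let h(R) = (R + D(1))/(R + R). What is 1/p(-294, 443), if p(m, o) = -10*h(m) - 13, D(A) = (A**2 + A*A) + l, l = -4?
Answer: -147/2651 ≈ -0.055451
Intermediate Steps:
D(A) = -4 + 2*A**2 (D(A) = (A**2 + A*A) - 4 = (A**2 + A**2) - 4 = 2*A**2 - 4 = -4 + 2*A**2)
h(R) = (-2 + R)/(2*R) (h(R) = (R + (-4 + 2*1**2))/(R + R) = (R + (-4 + 2*1))/((2*R)) = (R + (-4 + 2))*(1/(2*R)) = (R - 2)*(1/(2*R)) = (-2 + R)*(1/(2*R)) = (-2 + R)/(2*R))
p(m, o) = -13 - 5*(-2 + m)/m (p(m, o) = -5*(-2 + m)/m - 13 = -13 - 5*(-2 + m)/m)
1/p(-294, 443) = 1/(-18 + 10/(-294)) = 1/(-18 + 10*(-1/294)) = 1/(-18 - 5/147) = 1/(-2651/147) = -147/2651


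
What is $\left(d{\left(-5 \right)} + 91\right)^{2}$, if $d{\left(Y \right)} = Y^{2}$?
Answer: $13456$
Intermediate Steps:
$\left(d{\left(-5 \right)} + 91\right)^{2} = \left(\left(-5\right)^{2} + 91\right)^{2} = \left(25 + 91\right)^{2} = 116^{2} = 13456$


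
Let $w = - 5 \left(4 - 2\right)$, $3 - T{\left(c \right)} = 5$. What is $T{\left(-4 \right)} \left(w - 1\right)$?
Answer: $22$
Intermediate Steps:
$T{\left(c \right)} = -2$ ($T{\left(c \right)} = 3 - 5 = -2$)
$w = -10$ ($w = \left(-5\right) 2 = -10$)
$T{\left(-4 \right)} \left(w - 1\right) = - 2 \left(-10 - 1\right) = \left(-2\right) \left(-11\right) = 22$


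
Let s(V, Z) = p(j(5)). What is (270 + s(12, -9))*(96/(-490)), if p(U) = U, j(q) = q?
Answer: -2640/49 ≈ -53.878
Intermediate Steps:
s(V, Z) = 5
(270 + s(12, -9))*(96/(-490)) = (270 + 5)*(96/(-490)) = 275*(96*(-1/490)) = 275*(-48/245) = -2640/49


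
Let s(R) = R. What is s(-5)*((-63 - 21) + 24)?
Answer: 300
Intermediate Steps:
s(-5)*((-63 - 21) + 24) = -5*((-63 - 21) + 24) = -5*(-84 + 24) = -5*(-60) = 300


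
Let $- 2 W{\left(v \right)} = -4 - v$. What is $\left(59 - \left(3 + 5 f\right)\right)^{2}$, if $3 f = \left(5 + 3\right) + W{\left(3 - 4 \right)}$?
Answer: $\frac{58081}{36} \approx 1613.4$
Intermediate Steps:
$W{\left(v \right)} = 2 + \frac{v}{2}$ ($W{\left(v \right)} = - \frac{-4 - v}{2} = 2 + \frac{v}{2}$)
$f = \frac{19}{6}$ ($f = \frac{\left(5 + 3\right) + \left(2 + \frac{3 - 4}{2}\right)}{3} = \frac{8 + \left(2 + \frac{3 - 4}{2}\right)}{3} = \frac{8 + \left(2 + \frac{1}{2} \left(-1\right)\right)}{3} = \frac{8 + \left(2 - \frac{1}{2}\right)}{3} = \frac{8 + \frac{3}{2}}{3} = \frac{1}{3} \cdot \frac{19}{2} = \frac{19}{6} \approx 3.1667$)
$\left(59 - \left(3 + 5 f\right)\right)^{2} = \left(59 - \frac{113}{6}\right)^{2} = \left(\frac{241}{6}\right)^{2} = \frac{58081}{36}$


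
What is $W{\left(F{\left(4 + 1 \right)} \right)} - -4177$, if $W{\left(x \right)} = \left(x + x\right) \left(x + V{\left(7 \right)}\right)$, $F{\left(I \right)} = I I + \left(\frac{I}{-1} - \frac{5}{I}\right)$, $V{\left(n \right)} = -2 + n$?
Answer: $5089$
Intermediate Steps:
$F{\left(I \right)} = I^{2} - I - \frac{5}{I}$ ($F{\left(I \right)} = I^{2} + \left(I \left(-1\right) - \frac{5}{I}\right) = I^{2} - \left(I + \frac{5}{I}\right) = I^{2} - I - \frac{5}{I}$)
$W{\left(x \right)} = 2 x \left(5 + x\right)$ ($W{\left(x \right)} = \left(x + x\right) \left(x + \left(-2 + 7\right)\right) = 2 x \left(x + 5\right) = 2 x \left(5 + x\right)$)
$W{\left(F{\left(4 + 1 \right)} \right)} - -4177 = 2 \left(\left(4 + 1\right)^{2} - \left(4 + 1\right) - \frac{5}{4 + 1}\right) \left(5 - \left(5 - \left(4 + 1\right)^{2} + \frac{5}{4 + 1}\right)\right) - -4177 = 2 \left(5^{2} - 5 - \frac{5}{5}\right) \left(5 - \left(5 + 1 - 25\right)\right) + 4177 = 2 \left(25 - 5 - 1\right) \left(5 - -19\right) + 4177 = 2 \cdot 19 \left(5 + 19\right) + 4177 = 2 \cdot 19 \cdot 24 + 4177 = 912 + 4177 = 5089$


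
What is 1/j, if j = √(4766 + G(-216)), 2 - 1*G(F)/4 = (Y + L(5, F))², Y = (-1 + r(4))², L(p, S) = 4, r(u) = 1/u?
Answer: 8*√300207/300207 ≈ 0.014601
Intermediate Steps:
Y = 9/16 (Y = (-1 + 1/4)² = (-1 + ¼)² = (-¾)² = 9/16 ≈ 0.56250)
G(F) = -4817/64 (G(F) = 8 - 4*(9/16 + 4)² = 8 - 4*(73/16)² = 8 - 4*5329/256 = 8 - 5329/64 = -4817/64)
j = √300207/8 (j = √(4766 - 4817/64) = √(300207/64) = √300207/8 ≈ 68.489)
1/j = 1/(√300207/8) = 8*√300207/300207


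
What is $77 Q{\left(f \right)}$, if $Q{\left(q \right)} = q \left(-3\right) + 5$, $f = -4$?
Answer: $1309$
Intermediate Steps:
$Q{\left(q \right)} = 5 - 3 q$ ($Q{\left(q \right)} = - 3 q + 5 = 5 - 3 q$)
$77 Q{\left(f \right)} = 77 \left(5 - -12\right) = 77 \left(5 + 12\right) = 77 \cdot 17 = 1309$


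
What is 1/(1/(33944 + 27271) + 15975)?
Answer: 61215/977909626 ≈ 6.2598e-5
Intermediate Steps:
1/(1/(33944 + 27271) + 15975) = 1/(1/61215 + 15975) = 1/(977909626/61215) = 61215/977909626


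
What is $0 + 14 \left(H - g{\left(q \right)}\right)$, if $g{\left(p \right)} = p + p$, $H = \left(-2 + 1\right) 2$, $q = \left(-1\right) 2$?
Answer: $28$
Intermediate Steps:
$q = -2$
$H = -2$ ($H = \left(-1\right) 2 = -2$)
$g{\left(p \right)} = 2 p$
$0 + 14 \left(H - g{\left(q \right)}\right) = 0 + 14 \left(-2 - 2 \left(-2\right)\right) = 0 + 14 \left(-2 - -4\right) = 0 + 14 \left(-2 + 4\right) = 0 + 14 \cdot 2 = 0 + 28 = 28$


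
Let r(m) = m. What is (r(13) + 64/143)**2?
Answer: 3697929/20449 ≈ 180.84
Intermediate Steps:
(r(13) + 64/143)**2 = (13 + 64/143)**2 = (1923/143)**2 = 3697929/20449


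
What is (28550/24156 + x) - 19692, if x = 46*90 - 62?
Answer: -188571617/12078 ≈ -15613.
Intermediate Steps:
x = 4078 (x = 4140 - 62 = 4078)
(28550/24156 + x) - 19692 = (28550/24156 + 4078) - 19692 = (28550*(1/24156) + 4078) - 19692 = (14275/12078 + 4078) - 19692 = 49268359/12078 - 19692 = -188571617/12078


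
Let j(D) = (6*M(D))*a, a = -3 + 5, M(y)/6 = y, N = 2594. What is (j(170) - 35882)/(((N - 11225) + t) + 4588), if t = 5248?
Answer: -23642/1205 ≈ -19.620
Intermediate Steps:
M(y) = 6*y
a = 2
j(D) = 72*D (j(D) = (6*(6*D))*2 = (36*D)*2 = 72*D)
(j(170) - 35882)/(((N - 11225) + t) + 4588) = (72*170 - 35882)/(((2594 - 11225) + 5248) + 4588) = (12240 - 35882)/((-8631 + 5248) + 4588) = -23642/(-3383 + 4588) = -23642/1205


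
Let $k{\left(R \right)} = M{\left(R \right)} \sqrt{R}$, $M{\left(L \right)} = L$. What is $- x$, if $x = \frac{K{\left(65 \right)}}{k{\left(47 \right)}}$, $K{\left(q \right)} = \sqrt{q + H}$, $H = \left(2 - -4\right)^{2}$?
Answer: $- \frac{\sqrt{4747}}{2209} \approx -0.03119$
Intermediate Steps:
$H = 36$ ($H = \left(2 + 4\right)^{2} = 6^{2} = 36$)
$k{\left(R \right)} = R^{\frac{3}{2}}$ ($k{\left(R \right)} = R \sqrt{R} = R^{\frac{3}{2}}$)
$K{\left(q \right)} = \sqrt{36 + q}$ ($K{\left(q \right)} = \sqrt{q + 36} = \sqrt{36 + q}$)
$x = \frac{\sqrt{4747}}{2209}$ ($x = \frac{\sqrt{36 + 65}}{47^{\frac{3}{2}}} = \frac{\sqrt{101}}{47 \sqrt{47}} = \sqrt{101} \frac{\sqrt{47}}{2209} = \frac{\sqrt{4747}}{2209} \approx 0.03119$)
$- x = - \frac{\sqrt{4747}}{2209}$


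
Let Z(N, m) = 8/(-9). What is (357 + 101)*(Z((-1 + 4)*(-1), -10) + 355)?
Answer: 1459646/9 ≈ 1.6218e+5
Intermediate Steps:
Z(N, m) = -8/9 (Z(N, m) = 8*(-⅑) = -8/9)
(357 + 101)*(Z((-1 + 4)*(-1), -10) + 355) = (357 + 101)*(-8/9 + 355) = 458*(3187/9) = 1459646/9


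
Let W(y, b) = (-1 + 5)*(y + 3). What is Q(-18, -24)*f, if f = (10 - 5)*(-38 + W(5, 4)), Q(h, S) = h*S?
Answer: -12960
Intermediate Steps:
Q(h, S) = S*h
W(y, b) = 12 + 4*y (W(y, b) = 4*(3 + y) = 12 + 4*y)
f = -30 (f = (10 - 5)*(-38 + (12 + 4*5)) = 5*(-38 + (12 + 20)) = 5*(-38 + 32) = 5*(-6) = -30)
Q(-18, -24)*f = -24*(-18)*(-30) = 432*(-30) = -12960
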